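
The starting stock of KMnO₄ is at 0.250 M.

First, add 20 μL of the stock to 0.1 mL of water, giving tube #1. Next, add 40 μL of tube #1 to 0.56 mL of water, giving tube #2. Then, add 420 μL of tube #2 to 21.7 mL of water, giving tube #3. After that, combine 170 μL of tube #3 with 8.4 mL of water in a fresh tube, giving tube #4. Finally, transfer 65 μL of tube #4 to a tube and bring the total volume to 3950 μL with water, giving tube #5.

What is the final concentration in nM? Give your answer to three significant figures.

17.2 nM

Step 1: 20 μL + 0.1 mL = 120 μL total → factor 120/20 = 6
Step 2: 40 μL + 0.56 mL = 600 μL total → factor 600/40 = 15
Step 3: 420 μL + 21.7 mL = 22120 μL total → factor 22120/420 = 52.667
Step 4: 170 μL + 8.4 mL = 8570 μL total → factor 8570/170 = 50.412
Step 5: 65 μL brought to 3950 μL → factor 3950/65 = 60.769
Overall dilution factor = 6 × 15 × 52.667 × 50.412 × 60.769 = 1.4521 × 10^7
Final = 0.250 M / 1.4521 × 10^7 = 1.722 × 10^-8 M = 17.2 nM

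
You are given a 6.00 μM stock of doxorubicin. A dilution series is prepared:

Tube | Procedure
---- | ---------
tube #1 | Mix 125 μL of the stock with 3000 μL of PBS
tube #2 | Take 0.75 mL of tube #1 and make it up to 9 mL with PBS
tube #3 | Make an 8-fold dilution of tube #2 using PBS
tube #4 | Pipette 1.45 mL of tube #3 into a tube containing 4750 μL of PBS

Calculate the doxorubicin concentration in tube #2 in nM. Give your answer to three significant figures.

20.0 nM

Step 1: 125 μL + 3000 μL = 3125 μL total → factor 3125/125 = 25
Step 2: 0.75 mL brought to 9 mL → factor 9/0.75 = 12
Dilution factor through tube #2 = 25 × 12 = 300
[tube #2] = 6.00 μM / 300 = 0.02000 μM = 20.0 nM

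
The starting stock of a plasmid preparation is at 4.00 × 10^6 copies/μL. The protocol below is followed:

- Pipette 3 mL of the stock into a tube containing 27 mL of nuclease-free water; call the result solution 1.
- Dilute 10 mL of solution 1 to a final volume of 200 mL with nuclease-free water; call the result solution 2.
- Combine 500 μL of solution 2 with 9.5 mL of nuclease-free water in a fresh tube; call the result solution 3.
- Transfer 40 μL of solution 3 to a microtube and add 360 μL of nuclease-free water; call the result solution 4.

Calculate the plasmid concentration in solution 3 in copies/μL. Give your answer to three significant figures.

Step 1: 3 mL + 27 mL = 30 mL total → factor 30/3 = 10
Step 2: 10 mL brought to 200 mL → factor 200/10 = 20
Step 3: 500 μL + 9.5 mL = 10000 μL total → factor 10000/500 = 20
Dilution factor through solution 3 = 10 × 20 × 20 = 4000
[solution 3] = 4.00 × 10^6 copies/μL / 4000 = 1.00 × 10^3 copies/μL

1.00 × 10^3 copies/μL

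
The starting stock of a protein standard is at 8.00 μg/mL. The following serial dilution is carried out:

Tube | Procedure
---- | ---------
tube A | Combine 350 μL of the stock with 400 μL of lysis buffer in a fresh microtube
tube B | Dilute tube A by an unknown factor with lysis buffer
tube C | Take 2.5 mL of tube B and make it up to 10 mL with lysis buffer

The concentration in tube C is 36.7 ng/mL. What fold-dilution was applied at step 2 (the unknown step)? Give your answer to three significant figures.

Step 1: 350 μL + 400 μL = 750 μL total → factor 750/350 = 2.1429
Step 2: unknown factor x
Step 3: 2.5 mL brought to 10 mL → factor 10/2.5 = 4
Product of known-step factors = 8.5714
Overall factor = 8.00 μg/mL / (36.7 ng/mL) = 217.98
x = 217.98 / 8.5714 = 25.4

25.4-fold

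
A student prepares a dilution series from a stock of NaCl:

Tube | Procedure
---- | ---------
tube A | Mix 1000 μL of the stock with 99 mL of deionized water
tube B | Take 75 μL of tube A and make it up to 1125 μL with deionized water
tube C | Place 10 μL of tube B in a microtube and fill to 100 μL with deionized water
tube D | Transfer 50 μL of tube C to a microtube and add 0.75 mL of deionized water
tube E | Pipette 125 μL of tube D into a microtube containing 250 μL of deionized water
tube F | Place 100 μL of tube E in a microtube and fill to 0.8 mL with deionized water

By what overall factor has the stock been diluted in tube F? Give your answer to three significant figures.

Step 1: 1000 μL + 99 mL = 1 × 10^5 μL total → factor 1 × 10^5/1000 = 100
Step 2: 75 μL brought to 1125 μL → factor 1125/75 = 15
Step 3: 10 μL brought to 100 μL → factor 100/10 = 10
Step 4: 50 μL + 0.75 mL = 800 μL total → factor 800/50 = 16
Step 5: 125 μL + 250 μL = 375 μL total → factor 375/125 = 3
Step 6: 100 μL brought to 0.8 mL → factor 800/100 = 8
Overall dilution factor = 100 × 15 × 10 × 16 × 3 × 8 = 5.76 × 10^6

5.76 × 10^6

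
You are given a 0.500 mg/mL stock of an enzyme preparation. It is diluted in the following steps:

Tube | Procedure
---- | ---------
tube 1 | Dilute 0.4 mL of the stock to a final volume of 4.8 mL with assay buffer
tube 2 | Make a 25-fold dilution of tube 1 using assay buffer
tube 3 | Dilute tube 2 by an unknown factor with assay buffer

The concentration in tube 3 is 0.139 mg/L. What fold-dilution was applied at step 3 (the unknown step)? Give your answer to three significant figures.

12.0-fold

Step 1: 0.4 mL brought to 4.8 mL → factor 4.8/0.4 = 12
Step 2: 25-fold → factor 25
Step 3: unknown factor x
Product of known-step factors = 300
Overall factor = 0.500 mg/mL / (0.139 mg/L) = 3597.1
x = 3597.1 / 300 = 12.0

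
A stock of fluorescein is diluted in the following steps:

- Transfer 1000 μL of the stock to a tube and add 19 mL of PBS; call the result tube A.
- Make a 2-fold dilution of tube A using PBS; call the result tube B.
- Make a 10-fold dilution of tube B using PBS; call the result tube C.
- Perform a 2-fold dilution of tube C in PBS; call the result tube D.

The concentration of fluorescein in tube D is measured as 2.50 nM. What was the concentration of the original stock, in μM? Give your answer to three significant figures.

2.00 μM

Step 1: 1000 μL + 19 mL = 20000 μL total → factor 20000/1000 = 20
Step 2: 2-fold → factor 2
Step 3: 10-fold → factor 10
Step 4: 2-fold → factor 2
Overall dilution factor = 20 × 2 × 10 × 2 = 800
Stock = 2.50 nM × 800 = 2000 nM = 2.00 μM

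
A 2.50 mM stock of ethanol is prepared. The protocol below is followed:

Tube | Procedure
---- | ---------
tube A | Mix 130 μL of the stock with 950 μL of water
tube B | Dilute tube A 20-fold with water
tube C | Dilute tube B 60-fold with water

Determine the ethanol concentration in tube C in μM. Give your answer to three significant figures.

0.251 μM

Step 1: 130 μL + 950 μL = 1080 μL total → factor 1080/130 = 8.3077
Step 2: 20-fold → factor 20
Step 3: 60-fold → factor 60
Overall dilution factor = 8.3077 × 20 × 60 = 9969.2
Final = 2.50 mM / 9969.2 = 0.0002508 mM = 0.251 μM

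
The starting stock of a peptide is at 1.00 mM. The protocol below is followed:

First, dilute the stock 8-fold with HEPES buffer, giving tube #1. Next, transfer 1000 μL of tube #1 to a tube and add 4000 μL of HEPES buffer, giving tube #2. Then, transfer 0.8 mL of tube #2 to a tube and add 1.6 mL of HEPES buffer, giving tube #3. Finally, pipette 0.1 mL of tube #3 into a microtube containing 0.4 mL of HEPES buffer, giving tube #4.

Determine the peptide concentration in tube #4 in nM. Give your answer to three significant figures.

1.67 × 10^3 nM

Step 1: 8-fold → factor 8
Step 2: 1000 μL + 4000 μL = 5000 μL total → factor 5000/1000 = 5
Step 3: 0.8 mL + 1.6 mL = 2.4 mL total → factor 2.4/0.8 = 3
Step 4: 0.1 mL + 0.4 mL = 0.5 mL total → factor 0.5/0.1 = 5
Overall dilution factor = 8 × 5 × 3 × 5 = 600
Final = 1.00 mM / 600 = 0.001667 mM = 1.67 × 10^3 nM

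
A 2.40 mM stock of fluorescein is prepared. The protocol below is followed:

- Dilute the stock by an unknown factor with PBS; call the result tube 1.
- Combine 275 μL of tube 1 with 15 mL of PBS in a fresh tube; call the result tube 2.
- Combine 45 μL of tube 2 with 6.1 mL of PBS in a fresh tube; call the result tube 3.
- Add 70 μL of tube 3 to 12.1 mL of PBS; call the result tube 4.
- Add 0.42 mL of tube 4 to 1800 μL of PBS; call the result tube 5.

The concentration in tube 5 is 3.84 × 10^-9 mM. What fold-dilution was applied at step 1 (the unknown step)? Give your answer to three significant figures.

Step 1: unknown factor x
Step 2: 275 μL + 15 mL = 15275 μL total → factor 15275/275 = 55.545
Step 3: 45 μL + 6.1 mL = 6145 μL total → factor 6145/45 = 136.56
Step 4: 70 μL + 12.1 mL = 12170 μL total → factor 12170/70 = 173.86
Step 5: 0.42 mL + 1800 μL = 2.22 mL total → factor 2.22/0.42 = 5.2857
Product of known-step factors = 6.9703 × 10^6
Overall factor = 2.40 mM / (3.84 × 10^-9 mM) = 6.25 × 10^8
x = 6.25 × 10^8 / 6.9703 × 10^6 = 89.7

89.7-fold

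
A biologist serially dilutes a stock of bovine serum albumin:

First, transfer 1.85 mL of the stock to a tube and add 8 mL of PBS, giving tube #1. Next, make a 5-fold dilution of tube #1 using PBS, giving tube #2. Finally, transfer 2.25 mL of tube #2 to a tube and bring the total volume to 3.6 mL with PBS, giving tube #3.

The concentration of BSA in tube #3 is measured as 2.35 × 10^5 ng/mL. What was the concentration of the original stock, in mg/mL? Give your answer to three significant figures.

Step 1: 1.85 mL + 8 mL = 9.85 mL total → factor 9.85/1.85 = 5.3243
Step 2: 5-fold → factor 5
Step 3: 2.25 mL brought to 3.6 mL → factor 3.6/2.25 = 1.6
Overall dilution factor = 5.3243 × 5 × 1.6 = 42.595
Stock = 2.35 × 10^5 ng/mL × 42.595 = 1.001 × 10^7 ng/mL = 10.0 mg/mL

10.0 mg/mL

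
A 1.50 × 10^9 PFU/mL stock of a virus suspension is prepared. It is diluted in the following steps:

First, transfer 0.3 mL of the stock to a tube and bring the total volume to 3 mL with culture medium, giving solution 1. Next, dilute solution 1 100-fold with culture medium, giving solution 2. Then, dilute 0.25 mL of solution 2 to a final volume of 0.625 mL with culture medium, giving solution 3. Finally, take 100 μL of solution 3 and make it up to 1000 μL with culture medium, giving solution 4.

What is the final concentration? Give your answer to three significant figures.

Step 1: 0.3 mL brought to 3 mL → factor 3/0.3 = 10
Step 2: 100-fold → factor 100
Step 3: 0.25 mL brought to 0.625 mL → factor 0.625/0.25 = 2.5
Step 4: 100 μL brought to 1000 μL → factor 1000/100 = 10
Overall dilution factor = 10 × 100 × 2.5 × 10 = 25000
Final = 1.50 × 10^9 PFU/mL / 25000 = 6.00 × 10^4 PFU/mL

6.00 × 10^4 PFU/mL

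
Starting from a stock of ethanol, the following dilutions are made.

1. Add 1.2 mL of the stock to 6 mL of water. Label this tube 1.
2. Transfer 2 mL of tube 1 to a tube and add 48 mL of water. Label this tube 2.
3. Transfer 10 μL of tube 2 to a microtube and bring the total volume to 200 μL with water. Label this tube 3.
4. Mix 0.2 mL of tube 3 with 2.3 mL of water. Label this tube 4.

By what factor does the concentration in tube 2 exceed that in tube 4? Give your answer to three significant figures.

Step 1: 1.2 mL + 6 mL = 7.2 mL total → factor 7.2/1.2 = 6
Step 2: 2 mL + 48 mL = 50 mL total → factor 50/2 = 25
Step 3: 10 μL brought to 200 μL → factor 200/10 = 20
Step 4: 0.2 mL + 2.3 mL = 2.5 mL total → factor 2.5/0.2 = 12.5
Dilution factor to tube 2 = 150; to tube 4 = 37500
[tube 2]/[tube 4] = (factor to tube 4)/(factor to tube 2) = 37500/150 = 250

250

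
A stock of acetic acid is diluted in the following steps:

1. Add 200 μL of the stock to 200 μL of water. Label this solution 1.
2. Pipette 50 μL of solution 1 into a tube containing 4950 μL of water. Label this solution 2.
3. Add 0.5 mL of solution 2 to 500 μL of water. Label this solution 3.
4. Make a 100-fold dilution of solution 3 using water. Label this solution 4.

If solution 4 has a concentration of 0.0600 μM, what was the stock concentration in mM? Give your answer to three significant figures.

2.40 mM

Step 1: 200 μL + 200 μL = 400 μL total → factor 400/200 = 2
Step 2: 50 μL + 4950 μL = 5000 μL total → factor 5000/50 = 100
Step 3: 0.5 mL + 500 μL = 1 mL total → factor 1/0.5 = 2
Step 4: 100-fold → factor 100
Overall dilution factor = 2 × 100 × 2 × 100 = 40000
Stock = 0.0600 μM × 40000 = 2400 μM = 2.40 mM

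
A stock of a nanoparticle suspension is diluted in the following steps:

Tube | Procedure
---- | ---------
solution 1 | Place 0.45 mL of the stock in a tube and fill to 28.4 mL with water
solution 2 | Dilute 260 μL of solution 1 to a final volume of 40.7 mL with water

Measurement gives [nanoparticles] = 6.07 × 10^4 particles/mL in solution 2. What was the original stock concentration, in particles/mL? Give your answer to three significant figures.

6.00 × 10^8 particles/mL

Step 1: 0.45 mL brought to 28.4 mL → factor 28.4/0.45 = 63.111
Step 2: 260 μL brought to 40.7 mL → factor 40700/260 = 156.54
Overall dilution factor = 63.111 × 156.54 = 9879.3
Stock = 6.07 × 10^4 particles/mL × 9879.3 = 6.00 × 10^8 particles/mL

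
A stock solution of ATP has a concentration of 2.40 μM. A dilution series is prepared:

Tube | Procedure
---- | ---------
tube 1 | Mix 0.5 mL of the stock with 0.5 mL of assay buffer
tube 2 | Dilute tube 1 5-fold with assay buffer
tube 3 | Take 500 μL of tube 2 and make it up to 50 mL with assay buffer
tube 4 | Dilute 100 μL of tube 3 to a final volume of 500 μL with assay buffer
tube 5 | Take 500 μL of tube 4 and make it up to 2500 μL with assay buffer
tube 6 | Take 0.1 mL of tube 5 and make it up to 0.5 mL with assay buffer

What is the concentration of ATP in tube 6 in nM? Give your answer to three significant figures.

Step 1: 0.5 mL + 0.5 mL = 1 mL total → factor 1/0.5 = 2
Step 2: 5-fold → factor 5
Step 3: 500 μL brought to 50 mL → factor 50000/500 = 100
Step 4: 100 μL brought to 500 μL → factor 500/100 = 5
Step 5: 500 μL brought to 2500 μL → factor 2500/500 = 5
Step 6: 0.1 mL brought to 0.5 mL → factor 0.5/0.1 = 5
Overall dilution factor = 2 × 5 × 100 × 5 × 5 × 5 = 1.25 × 10^5
Final = 2.40 μM / 1.25 × 10^5 = 1.920 × 10^-5 μM = 0.0192 nM

0.0192 nM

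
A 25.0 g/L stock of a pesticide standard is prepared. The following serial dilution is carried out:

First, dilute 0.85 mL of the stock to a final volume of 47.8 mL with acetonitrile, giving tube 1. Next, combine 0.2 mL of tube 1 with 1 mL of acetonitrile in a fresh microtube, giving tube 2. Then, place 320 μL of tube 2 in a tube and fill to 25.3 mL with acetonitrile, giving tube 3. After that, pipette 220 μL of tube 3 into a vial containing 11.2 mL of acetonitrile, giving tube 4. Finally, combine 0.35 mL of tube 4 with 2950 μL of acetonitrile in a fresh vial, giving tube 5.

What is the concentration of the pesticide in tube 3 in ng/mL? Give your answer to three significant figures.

937 ng/mL

Step 1: 0.85 mL brought to 47.8 mL → factor 47.8/0.85 = 56.235
Step 2: 0.2 mL + 1 mL = 1.2 mL total → factor 1.2/0.2 = 6
Step 3: 320 μL brought to 25.3 mL → factor 25300/320 = 79.062
Dilution factor through tube 3 = 56.235 × 6 × 79.062 = 26677
[tube 3] = 25.0 g/L / 26677 = 0.0009372 g/L = 937 ng/mL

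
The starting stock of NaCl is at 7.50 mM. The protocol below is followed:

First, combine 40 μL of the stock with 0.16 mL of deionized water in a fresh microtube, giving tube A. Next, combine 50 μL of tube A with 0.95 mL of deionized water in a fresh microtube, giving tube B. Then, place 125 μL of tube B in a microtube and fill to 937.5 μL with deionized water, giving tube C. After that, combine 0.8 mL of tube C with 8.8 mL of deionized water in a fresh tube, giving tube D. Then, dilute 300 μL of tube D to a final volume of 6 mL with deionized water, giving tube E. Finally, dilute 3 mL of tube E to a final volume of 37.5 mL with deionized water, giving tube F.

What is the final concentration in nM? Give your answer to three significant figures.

Step 1: 40 μL + 0.16 mL = 200 μL total → factor 200/40 = 5
Step 2: 50 μL + 0.95 mL = 1000 μL total → factor 1000/50 = 20
Step 3: 125 μL brought to 937.5 μL → factor 937.5/125 = 7.5
Step 4: 0.8 mL + 8.8 mL = 9.6 mL total → factor 9.6/0.8 = 12
Step 5: 300 μL brought to 6 mL → factor 6000/300 = 20
Step 6: 3 mL brought to 37.5 mL → factor 37.5/3 = 12.5
Overall dilution factor = 5 × 20 × 7.5 × 12 × 20 × 12.5 = 2.25 × 10^6
Final = 7.50 mM / 2.25 × 10^6 = 3.333 × 10^-6 mM = 3.33 nM

3.33 nM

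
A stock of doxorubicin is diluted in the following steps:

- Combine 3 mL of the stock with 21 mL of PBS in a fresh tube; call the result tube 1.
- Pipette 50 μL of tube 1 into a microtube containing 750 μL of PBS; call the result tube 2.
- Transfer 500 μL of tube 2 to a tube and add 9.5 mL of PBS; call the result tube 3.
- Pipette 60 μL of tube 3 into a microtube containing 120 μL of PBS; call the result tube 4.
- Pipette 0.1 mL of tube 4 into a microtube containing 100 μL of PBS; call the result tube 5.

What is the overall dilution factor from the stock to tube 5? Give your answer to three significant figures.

Step 1: 3 mL + 21 mL = 24 mL total → factor 24/3 = 8
Step 2: 50 μL + 750 μL = 800 μL total → factor 800/50 = 16
Step 3: 500 μL + 9.5 mL = 10000 μL total → factor 10000/500 = 20
Step 4: 60 μL + 120 μL = 180 μL total → factor 180/60 = 3
Step 5: 0.1 mL + 100 μL = 0.2 mL total → factor 0.2/0.1 = 2
Overall dilution factor = 8 × 16 × 20 × 3 × 2 = 15360

1.54 × 10^4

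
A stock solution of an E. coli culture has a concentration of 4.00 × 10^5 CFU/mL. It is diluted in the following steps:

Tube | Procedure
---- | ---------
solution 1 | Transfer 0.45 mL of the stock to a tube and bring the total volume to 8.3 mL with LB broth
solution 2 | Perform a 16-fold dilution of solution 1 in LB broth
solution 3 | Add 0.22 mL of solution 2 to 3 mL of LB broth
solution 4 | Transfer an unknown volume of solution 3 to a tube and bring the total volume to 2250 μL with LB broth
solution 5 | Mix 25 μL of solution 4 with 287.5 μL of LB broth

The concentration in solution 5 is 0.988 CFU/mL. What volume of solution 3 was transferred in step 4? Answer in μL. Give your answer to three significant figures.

300 μL

Step 1: 0.45 mL brought to 8.3 mL → factor 8.3/0.45 = 18.444
Step 2: 16-fold → factor 16
Step 3: 0.22 mL + 3 mL = 3.22 mL total → factor 3.22/0.22 = 14.636
Step 4: v brought to 2250 μL → factor = 2250 μL/v
Step 5: 25 μL + 287.5 μL = 312.5 μL total → factor 312.5/25 = 12.5
Product of known-step factors = 53992
Overall factor = 4.00 × 10^5 CFU/mL / (0.988 CFU/mL) = 4.0486 × 10^5
Step-4 factor = 4.0486 × 10^5 / 53992 = 7.4985
v = 2250 μL / 7.4985 = 300 μL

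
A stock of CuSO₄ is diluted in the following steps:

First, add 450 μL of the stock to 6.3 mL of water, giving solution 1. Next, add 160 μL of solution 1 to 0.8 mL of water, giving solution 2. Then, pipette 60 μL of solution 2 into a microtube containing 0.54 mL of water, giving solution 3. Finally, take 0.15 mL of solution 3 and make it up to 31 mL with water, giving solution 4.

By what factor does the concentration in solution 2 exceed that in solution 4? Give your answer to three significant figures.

2.07 × 10^3

Step 1: 450 μL + 6.3 mL = 6750 μL total → factor 6750/450 = 15
Step 2: 160 μL + 0.8 mL = 960 μL total → factor 960/160 = 6
Step 3: 60 μL + 0.54 mL = 600 μL total → factor 600/60 = 10
Step 4: 0.15 mL brought to 31 mL → factor 31/0.15 = 206.67
Dilution factor to solution 2 = 90; to solution 4 = 1.86 × 10^5
[solution 2]/[solution 4] = (factor to solution 4)/(factor to solution 2) = 1.86 × 10^5/90 = 2.07 × 10^3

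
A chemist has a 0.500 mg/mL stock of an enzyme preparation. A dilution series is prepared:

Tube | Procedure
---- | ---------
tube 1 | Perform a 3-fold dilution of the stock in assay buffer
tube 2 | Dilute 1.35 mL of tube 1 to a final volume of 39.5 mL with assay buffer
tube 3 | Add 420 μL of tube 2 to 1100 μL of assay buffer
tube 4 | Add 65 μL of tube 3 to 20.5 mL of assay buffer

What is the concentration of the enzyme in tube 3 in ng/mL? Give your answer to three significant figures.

1.57 × 10^3 ng/mL

Step 1: 3-fold → factor 3
Step 2: 1.35 mL brought to 39.5 mL → factor 39.5/1.35 = 29.259
Step 3: 420 μL + 1100 μL = 1520 μL total → factor 1520/420 = 3.619
Dilution factor through tube 3 = 3 × 29.259 × 3.619 = 317.67
[tube 3] = 0.500 mg/mL / 317.67 = 0.001574 mg/mL = 1.57 × 10^3 ng/mL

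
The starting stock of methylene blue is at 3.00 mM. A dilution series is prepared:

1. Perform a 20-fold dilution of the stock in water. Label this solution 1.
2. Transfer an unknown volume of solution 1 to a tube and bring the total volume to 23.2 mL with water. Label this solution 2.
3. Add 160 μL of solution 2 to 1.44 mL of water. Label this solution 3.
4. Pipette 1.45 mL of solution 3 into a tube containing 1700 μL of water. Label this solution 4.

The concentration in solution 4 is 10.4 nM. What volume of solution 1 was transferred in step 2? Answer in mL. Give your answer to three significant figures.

Step 1: 20-fold → factor 20
Step 2: v brought to 23.2 mL → factor = 23.2 mL/v
Step 3: 160 μL + 1.44 mL = 1600 μL total → factor 1600/160 = 10
Step 4: 1.45 mL + 1700 μL = 3.15 mL total → factor 3.15/1.45 = 2.1724
Product of known-step factors = 434.48
Overall factor = 3.00 mM / (10.4 nM) = 2.8846 × 10^5
Step-2 factor = 2.8846 × 10^5 / 434.48 = 663.92
v = 23.2 mL / 663.92 = 0.0349 mL

0.0349 mL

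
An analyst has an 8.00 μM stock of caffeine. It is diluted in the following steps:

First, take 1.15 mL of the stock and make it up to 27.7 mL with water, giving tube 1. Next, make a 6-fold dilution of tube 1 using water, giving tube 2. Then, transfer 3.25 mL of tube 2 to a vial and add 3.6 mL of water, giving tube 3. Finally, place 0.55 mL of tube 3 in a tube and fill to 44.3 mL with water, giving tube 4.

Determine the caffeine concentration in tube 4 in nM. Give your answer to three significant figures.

0.326 nM

Step 1: 1.15 mL brought to 27.7 mL → factor 27.7/1.15 = 24.087
Step 2: 6-fold → factor 6
Step 3: 3.25 mL + 3.6 mL = 6.85 mL total → factor 6.85/3.25 = 2.1077
Step 4: 0.55 mL brought to 44.3 mL → factor 44.3/0.55 = 80.545
Overall dilution factor = 24.087 × 6 × 2.1077 × 80.545 = 24535
Final = 8.00 μM / 24535 = 0.0003261 μM = 0.326 nM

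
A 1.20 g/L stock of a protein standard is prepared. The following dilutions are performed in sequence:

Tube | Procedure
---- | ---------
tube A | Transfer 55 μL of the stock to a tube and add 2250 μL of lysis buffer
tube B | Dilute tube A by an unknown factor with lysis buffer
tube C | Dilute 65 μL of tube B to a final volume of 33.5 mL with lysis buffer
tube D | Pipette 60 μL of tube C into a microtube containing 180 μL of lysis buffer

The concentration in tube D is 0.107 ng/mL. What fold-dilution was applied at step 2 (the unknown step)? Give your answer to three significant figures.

Step 1: 55 μL + 2250 μL = 2305 μL total → factor 2305/55 = 41.909
Step 2: unknown factor x
Step 3: 65 μL brought to 33.5 mL → factor 33500/65 = 515.38
Step 4: 60 μL + 180 μL = 240 μL total → factor 240/60 = 4
Product of known-step factors = 86397
Overall factor = 1.20 g/L / (0.107 ng/mL) = 1.1215 × 10^7
x = 1.1215 × 10^7 / 86397 = 130

130-fold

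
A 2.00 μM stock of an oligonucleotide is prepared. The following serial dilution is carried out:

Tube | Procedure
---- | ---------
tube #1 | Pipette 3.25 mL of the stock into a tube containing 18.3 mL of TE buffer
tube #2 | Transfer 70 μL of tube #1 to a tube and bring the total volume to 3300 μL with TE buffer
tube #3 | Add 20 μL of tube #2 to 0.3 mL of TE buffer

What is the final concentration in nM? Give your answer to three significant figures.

Step 1: 3.25 mL + 18.3 mL = 21.55 mL total → factor 21.55/3.25 = 6.6308
Step 2: 70 μL brought to 3300 μL → factor 3300/70 = 47.143
Step 3: 20 μL + 0.3 mL = 320 μL total → factor 320/20 = 16
Overall dilution factor = 6.6308 × 47.143 × 16 = 5001.5
Final = 2.00 μM / 5001.5 = 0.0003999 μM = 0.400 nM

0.400 nM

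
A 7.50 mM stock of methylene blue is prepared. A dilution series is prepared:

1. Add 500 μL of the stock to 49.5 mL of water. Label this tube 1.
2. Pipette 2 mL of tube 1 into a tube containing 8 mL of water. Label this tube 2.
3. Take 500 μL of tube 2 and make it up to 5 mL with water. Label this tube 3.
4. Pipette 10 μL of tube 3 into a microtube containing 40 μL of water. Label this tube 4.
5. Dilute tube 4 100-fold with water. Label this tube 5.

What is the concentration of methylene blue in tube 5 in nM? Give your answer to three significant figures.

Step 1: 500 μL + 49.5 mL = 50000 μL total → factor 50000/500 = 100
Step 2: 2 mL + 8 mL = 10 mL total → factor 10/2 = 5
Step 3: 500 μL brought to 5 mL → factor 5000/500 = 10
Step 4: 10 μL + 40 μL = 50 μL total → factor 50/10 = 5
Step 5: 100-fold → factor 100
Overall dilution factor = 100 × 5 × 10 × 5 × 100 = 2.5 × 10^6
Final = 7.50 mM / 2.5 × 10^6 = 3.000 × 10^-6 mM = 3.00 nM

3.00 nM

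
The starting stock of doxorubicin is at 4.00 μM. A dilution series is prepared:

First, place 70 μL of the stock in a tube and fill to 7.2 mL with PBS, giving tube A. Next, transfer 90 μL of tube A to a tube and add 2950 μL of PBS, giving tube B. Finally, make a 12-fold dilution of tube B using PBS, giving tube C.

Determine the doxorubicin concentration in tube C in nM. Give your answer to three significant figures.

Step 1: 70 μL brought to 7.2 mL → factor 7200/70 = 102.86
Step 2: 90 μL + 2950 μL = 3040 μL total → factor 3040/90 = 33.778
Step 3: 12-fold → factor 12
Overall dilution factor = 102.86 × 33.778 × 12 = 41691
Final = 4.00 μM / 41691 = 9.594 × 10^-5 μM = 0.0959 nM

0.0959 nM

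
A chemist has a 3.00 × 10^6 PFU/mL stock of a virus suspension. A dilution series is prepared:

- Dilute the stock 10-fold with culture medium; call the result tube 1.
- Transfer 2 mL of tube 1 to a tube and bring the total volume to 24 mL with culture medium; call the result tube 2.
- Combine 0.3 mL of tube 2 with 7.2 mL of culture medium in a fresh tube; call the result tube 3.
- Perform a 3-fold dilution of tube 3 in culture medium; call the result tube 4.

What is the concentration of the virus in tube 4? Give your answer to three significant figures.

Step 1: 10-fold → factor 10
Step 2: 2 mL brought to 24 mL → factor 24/2 = 12
Step 3: 0.3 mL + 7.2 mL = 7.5 mL total → factor 7.5/0.3 = 25
Step 4: 3-fold → factor 3
Overall dilution factor = 10 × 12 × 25 × 3 = 9000
Final = 3.00 × 10^6 PFU/mL / 9000 = 333 PFU/mL

333 PFU/mL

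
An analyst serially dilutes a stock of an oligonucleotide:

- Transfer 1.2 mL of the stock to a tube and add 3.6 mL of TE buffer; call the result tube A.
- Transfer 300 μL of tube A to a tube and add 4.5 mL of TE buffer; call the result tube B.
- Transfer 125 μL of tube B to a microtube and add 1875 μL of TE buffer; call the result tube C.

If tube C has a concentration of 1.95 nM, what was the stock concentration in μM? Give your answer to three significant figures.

Step 1: 1.2 mL + 3.6 mL = 4.8 mL total → factor 4.8/1.2 = 4
Step 2: 300 μL + 4.5 mL = 4800 μL total → factor 4800/300 = 16
Step 3: 125 μL + 1875 μL = 2000 μL total → factor 2000/125 = 16
Overall dilution factor = 4 × 16 × 16 = 1024
Stock = 1.95 nM × 1024 = 1997 nM = 2.00 μM

2.00 μM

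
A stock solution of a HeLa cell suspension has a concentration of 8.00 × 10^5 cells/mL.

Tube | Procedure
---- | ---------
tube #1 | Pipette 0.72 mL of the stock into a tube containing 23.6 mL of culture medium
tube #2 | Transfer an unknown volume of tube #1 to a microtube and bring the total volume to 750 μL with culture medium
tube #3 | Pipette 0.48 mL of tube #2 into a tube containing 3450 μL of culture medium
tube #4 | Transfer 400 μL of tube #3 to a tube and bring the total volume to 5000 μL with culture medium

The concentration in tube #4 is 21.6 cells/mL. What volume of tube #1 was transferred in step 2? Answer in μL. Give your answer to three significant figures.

70.0 μL

Step 1: 0.72 mL + 23.6 mL = 24.32 mL total → factor 24.32/0.72 = 33.778
Step 2: v brought to 750 μL → factor = 750 μL/v
Step 3: 0.48 mL + 3450 μL = 3.93 mL total → factor 3.93/0.48 = 8.1875
Step 4: 400 μL brought to 5000 μL → factor 5000/400 = 12.5
Product of known-step factors = 3456.9
Overall factor = 8.00 × 10^5 cells/mL / (21.6 cells/mL) = 37037
Step-2 factor = 37037 / 3456.9 = 10.714
v = 750 μL / 10.714 = 70.0 μL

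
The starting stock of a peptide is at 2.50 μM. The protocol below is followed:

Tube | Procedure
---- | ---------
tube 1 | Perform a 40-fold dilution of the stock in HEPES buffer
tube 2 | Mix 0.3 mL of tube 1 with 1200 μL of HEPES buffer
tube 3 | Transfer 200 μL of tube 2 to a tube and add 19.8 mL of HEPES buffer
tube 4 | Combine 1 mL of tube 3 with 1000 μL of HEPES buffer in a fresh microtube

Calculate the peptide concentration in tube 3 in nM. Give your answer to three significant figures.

Step 1: 40-fold → factor 40
Step 2: 0.3 mL + 1200 μL = 1.5 mL total → factor 1.5/0.3 = 5
Step 3: 200 μL + 19.8 mL = 20000 μL total → factor 20000/200 = 100
Dilution factor through tube 3 = 40 × 5 × 100 = 20000
[tube 3] = 2.50 μM / 20000 = 0.0001250 μM = 0.125 nM

0.125 nM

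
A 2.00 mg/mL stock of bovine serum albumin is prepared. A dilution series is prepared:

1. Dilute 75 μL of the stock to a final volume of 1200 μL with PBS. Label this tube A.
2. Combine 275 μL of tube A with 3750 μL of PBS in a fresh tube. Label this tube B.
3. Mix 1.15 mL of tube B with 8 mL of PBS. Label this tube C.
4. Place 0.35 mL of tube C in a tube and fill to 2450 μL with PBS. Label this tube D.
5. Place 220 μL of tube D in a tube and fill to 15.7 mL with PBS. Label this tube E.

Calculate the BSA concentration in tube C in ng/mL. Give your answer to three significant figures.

Step 1: 75 μL brought to 1200 μL → factor 1200/75 = 16
Step 2: 275 μL + 3750 μL = 4025 μL total → factor 4025/275 = 14.636
Step 3: 1.15 mL + 8 mL = 9.15 mL total → factor 9.15/1.15 = 7.9565
Dilution factor through tube C = 16 × 14.636 × 7.9565 = 1863.3
[tube C] = 2.00 mg/mL / 1863.3 = 0.001073 mg/mL = 1.07 × 10^3 ng/mL

1.07 × 10^3 ng/mL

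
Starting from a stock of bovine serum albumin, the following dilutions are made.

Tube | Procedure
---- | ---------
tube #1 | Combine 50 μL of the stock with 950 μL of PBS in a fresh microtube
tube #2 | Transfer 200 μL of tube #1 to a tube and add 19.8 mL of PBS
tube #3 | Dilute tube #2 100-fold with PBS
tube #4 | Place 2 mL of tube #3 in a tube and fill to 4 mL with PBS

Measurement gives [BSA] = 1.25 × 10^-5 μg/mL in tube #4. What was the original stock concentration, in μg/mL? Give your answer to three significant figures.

5.00 μg/mL

Step 1: 50 μL + 950 μL = 1000 μL total → factor 1000/50 = 20
Step 2: 200 μL + 19.8 mL = 20000 μL total → factor 20000/200 = 100
Step 3: 100-fold → factor 100
Step 4: 2 mL brought to 4 mL → factor 4/2 = 2
Overall dilution factor = 20 × 100 × 100 × 2 = 4 × 10^5
Stock = 1.25 × 10^-5 μg/mL × 4 × 10^5 = 5.00 μg/mL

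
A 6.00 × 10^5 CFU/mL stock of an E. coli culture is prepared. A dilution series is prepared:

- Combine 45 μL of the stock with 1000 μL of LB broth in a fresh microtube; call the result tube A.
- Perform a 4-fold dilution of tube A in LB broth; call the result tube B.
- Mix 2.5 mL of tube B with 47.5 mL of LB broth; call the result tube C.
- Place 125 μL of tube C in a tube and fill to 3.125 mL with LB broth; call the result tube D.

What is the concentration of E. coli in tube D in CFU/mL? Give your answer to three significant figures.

Step 1: 45 μL + 1000 μL = 1045 μL total → factor 1045/45 = 23.222
Step 2: 4-fold → factor 4
Step 3: 2.5 mL + 47.5 mL = 50 mL total → factor 50/2.5 = 20
Step 4: 125 μL brought to 3.125 mL → factor 3125/125 = 25
Overall dilution factor = 23.222 × 4 × 20 × 25 = 46444
Final = 6.00 × 10^5 CFU/mL / 46444 = 12.9 CFU/mL

12.9 CFU/mL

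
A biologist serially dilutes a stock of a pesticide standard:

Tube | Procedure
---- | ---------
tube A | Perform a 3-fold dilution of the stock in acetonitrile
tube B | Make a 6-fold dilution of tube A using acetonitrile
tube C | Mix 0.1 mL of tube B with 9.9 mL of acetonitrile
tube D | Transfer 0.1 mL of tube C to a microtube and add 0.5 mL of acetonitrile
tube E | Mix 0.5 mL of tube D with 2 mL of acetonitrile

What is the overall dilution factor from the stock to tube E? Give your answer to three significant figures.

5.40 × 10^4

Step 1: 3-fold → factor 3
Step 2: 6-fold → factor 6
Step 3: 0.1 mL + 9.9 mL = 10 mL total → factor 10/0.1 = 100
Step 4: 0.1 mL + 0.5 mL = 0.6 mL total → factor 0.6/0.1 = 6
Step 5: 0.5 mL + 2 mL = 2.5 mL total → factor 2.5/0.5 = 5
Overall dilution factor = 3 × 6 × 100 × 6 × 5 = 54000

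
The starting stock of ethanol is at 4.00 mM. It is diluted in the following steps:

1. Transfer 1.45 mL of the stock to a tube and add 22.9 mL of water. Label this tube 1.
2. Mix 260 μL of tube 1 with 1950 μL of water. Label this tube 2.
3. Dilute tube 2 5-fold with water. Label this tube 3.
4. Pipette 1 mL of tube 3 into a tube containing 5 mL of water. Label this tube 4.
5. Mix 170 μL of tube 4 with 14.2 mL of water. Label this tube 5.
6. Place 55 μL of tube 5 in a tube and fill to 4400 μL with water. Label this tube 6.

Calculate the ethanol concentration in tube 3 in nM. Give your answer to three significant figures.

Step 1: 1.45 mL + 22.9 mL = 24.35 mL total → factor 24.35/1.45 = 16.793
Step 2: 260 μL + 1950 μL = 2210 μL total → factor 2210/260 = 8.5
Step 3: 5-fold → factor 5
Dilution factor through tube 3 = 16.793 × 8.5 × 5 = 713.71
[tube 3] = 4.00 mM / 713.71 = 0.005605 mM = 5.60 × 10^3 nM

5.60 × 10^3 nM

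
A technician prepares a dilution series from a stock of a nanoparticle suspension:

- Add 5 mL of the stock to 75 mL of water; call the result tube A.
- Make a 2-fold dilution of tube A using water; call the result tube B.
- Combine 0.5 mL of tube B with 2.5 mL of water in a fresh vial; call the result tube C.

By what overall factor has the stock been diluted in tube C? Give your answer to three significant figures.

192

Step 1: 5 mL + 75 mL = 80 mL total → factor 80/5 = 16
Step 2: 2-fold → factor 2
Step 3: 0.5 mL + 2.5 mL = 3 mL total → factor 3/0.5 = 6
Overall dilution factor = 16 × 2 × 6 = 192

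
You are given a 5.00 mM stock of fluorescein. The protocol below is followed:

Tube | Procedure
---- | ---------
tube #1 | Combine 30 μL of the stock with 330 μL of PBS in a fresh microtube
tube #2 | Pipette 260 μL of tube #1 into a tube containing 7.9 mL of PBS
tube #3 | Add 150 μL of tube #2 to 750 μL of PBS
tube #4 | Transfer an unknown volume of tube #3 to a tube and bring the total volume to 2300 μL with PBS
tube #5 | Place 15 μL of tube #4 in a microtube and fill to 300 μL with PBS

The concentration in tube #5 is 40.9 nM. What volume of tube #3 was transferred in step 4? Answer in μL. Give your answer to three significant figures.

850 μL

Step 1: 30 μL + 330 μL = 360 μL total → factor 360/30 = 12
Step 2: 260 μL + 7.9 mL = 8160 μL total → factor 8160/260 = 31.385
Step 3: 150 μL + 750 μL = 900 μL total → factor 900/150 = 6
Step 4: v brought to 2300 μL → factor = 2300 μL/v
Step 5: 15 μL brought to 300 μL → factor 300/15 = 20
Product of known-step factors = 45194
Overall factor = 5.00 mM / (40.9 nM) = 1.2225 × 10^5
Step-4 factor = 1.2225 × 10^5 / 45194 = 2.705
v = 2300 μL / 2.705 = 850 μL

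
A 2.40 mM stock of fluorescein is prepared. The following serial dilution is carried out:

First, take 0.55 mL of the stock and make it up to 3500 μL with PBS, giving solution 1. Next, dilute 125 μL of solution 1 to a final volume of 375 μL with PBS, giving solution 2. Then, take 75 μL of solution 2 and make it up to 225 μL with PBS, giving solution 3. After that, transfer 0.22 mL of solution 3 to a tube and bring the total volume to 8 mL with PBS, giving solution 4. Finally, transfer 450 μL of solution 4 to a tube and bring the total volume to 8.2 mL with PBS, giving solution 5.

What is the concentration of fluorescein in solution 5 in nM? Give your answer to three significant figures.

Step 1: 0.55 mL brought to 3500 μL → factor 3.5/0.55 = 6.3636
Step 2: 125 μL brought to 375 μL → factor 375/125 = 3
Step 3: 75 μL brought to 225 μL → factor 225/75 = 3
Step 4: 0.22 mL brought to 8 mL → factor 8/0.22 = 36.364
Step 5: 450 μL brought to 8.2 mL → factor 8200/450 = 18.222
Overall dilution factor = 6.3636 × 3 × 3 × 36.364 × 18.222 = 37950
Final = 2.40 mM / 37950 = 6.324 × 10^-5 mM = 63.2 nM

63.2 nM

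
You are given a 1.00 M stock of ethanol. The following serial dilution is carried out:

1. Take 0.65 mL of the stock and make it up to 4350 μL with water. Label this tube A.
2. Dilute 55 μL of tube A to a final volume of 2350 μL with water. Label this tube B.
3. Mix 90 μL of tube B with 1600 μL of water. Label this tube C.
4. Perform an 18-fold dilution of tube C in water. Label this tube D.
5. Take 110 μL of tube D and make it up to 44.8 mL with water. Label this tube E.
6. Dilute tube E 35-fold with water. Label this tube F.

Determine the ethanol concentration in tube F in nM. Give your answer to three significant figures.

0.726 nM

Step 1: 0.65 mL brought to 4350 μL → factor 4.35/0.65 = 6.6923
Step 2: 55 μL brought to 2350 μL → factor 2350/55 = 42.727
Step 3: 90 μL + 1600 μL = 1690 μL total → factor 1690/90 = 18.778
Step 4: 18-fold → factor 18
Step 5: 110 μL brought to 44.8 mL → factor 44800/110 = 407.27
Step 6: 35-fold → factor 35
Overall dilution factor = 6.6923 × 42.727 × 18.778 × 18 × 407.27 × 35 = 1.3777 × 10^9
Final = 1.00 M / 1.3777 × 10^9 = 7.259 × 10^-10 M = 0.726 nM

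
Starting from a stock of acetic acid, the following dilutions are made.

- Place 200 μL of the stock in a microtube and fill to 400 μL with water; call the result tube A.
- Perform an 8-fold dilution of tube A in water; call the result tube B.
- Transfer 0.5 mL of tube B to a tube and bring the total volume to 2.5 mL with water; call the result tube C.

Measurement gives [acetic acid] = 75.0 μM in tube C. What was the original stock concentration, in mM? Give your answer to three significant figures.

Step 1: 200 μL brought to 400 μL → factor 400/200 = 2
Step 2: 8-fold → factor 8
Step 3: 0.5 mL brought to 2.5 mL → factor 2.5/0.5 = 5
Overall dilution factor = 2 × 8 × 5 = 80
Stock = 75.0 μM × 80 = 6000 μM = 6.00 mM

6.00 mM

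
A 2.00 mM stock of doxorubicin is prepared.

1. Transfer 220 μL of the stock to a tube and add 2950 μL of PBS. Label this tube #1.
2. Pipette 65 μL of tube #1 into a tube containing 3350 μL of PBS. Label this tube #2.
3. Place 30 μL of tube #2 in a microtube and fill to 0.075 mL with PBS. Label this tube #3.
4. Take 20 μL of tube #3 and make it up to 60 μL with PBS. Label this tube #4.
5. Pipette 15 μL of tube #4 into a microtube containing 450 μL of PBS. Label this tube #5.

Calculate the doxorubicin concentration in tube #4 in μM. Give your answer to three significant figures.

0.352 μM

Step 1: 220 μL + 2950 μL = 3170 μL total → factor 3170/220 = 14.409
Step 2: 65 μL + 3350 μL = 3415 μL total → factor 3415/65 = 52.538
Step 3: 30 μL brought to 0.075 mL → factor 75/30 = 2.5
Step 4: 20 μL brought to 60 μL → factor 60/20 = 3
Dilution factor through tube #4 = 14.409 × 52.538 × 2.5 × 3 = 5677.7
[tube #4] = 2.00 mM / 5677.7 = 0.0003523 mM = 0.352 μM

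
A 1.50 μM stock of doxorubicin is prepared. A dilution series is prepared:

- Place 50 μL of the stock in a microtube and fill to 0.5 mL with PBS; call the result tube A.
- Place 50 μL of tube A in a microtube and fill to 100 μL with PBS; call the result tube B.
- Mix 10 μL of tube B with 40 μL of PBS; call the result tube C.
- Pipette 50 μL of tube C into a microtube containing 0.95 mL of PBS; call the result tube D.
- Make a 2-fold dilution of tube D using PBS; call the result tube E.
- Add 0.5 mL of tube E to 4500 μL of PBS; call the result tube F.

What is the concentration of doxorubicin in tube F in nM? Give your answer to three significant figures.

Step 1: 50 μL brought to 0.5 mL → factor 500/50 = 10
Step 2: 50 μL brought to 100 μL → factor 100/50 = 2
Step 3: 10 μL + 40 μL = 50 μL total → factor 50/10 = 5
Step 4: 50 μL + 0.95 mL = 1000 μL total → factor 1000/50 = 20
Step 5: 2-fold → factor 2
Step 6: 0.5 mL + 4500 μL = 5 mL total → factor 5/0.5 = 10
Overall dilution factor = 10 × 2 × 5 × 20 × 2 × 10 = 40000
Final = 1.50 μM / 40000 = 3.750 × 10^-5 μM = 0.0375 nM

0.0375 nM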